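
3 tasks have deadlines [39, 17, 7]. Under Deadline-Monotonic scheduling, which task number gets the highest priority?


Sort tasks by relative deadline (ascending):
  Task 3: deadline = 7
  Task 2: deadline = 17
  Task 1: deadline = 39
Priority order (highest first): [3, 2, 1]
Highest priority task = 3

3


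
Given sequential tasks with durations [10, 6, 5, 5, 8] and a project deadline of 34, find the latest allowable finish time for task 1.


LF(activity 1) = deadline - sum of successor durations
Successors: activities 2 through 5 with durations [6, 5, 5, 8]
Sum of successor durations = 24
LF = 34 - 24 = 10

10


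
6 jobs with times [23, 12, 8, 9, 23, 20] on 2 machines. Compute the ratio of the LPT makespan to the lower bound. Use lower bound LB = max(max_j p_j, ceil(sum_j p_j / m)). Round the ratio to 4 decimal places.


LPT order: [23, 23, 20, 12, 9, 8]
Machine loads after assignment: [51, 44]
LPT makespan = 51
Lower bound = max(max_job, ceil(total/2)) = max(23, 48) = 48
Ratio = 51 / 48 = 1.0625

1.0625


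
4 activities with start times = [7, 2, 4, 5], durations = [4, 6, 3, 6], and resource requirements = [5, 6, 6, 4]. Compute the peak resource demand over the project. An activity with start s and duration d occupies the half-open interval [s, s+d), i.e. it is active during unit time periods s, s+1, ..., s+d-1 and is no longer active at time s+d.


Each activity i is active on [start_i, start_i + duration_i).
Compute total resource usage per time slot:
  t=0: active resources = [], total = 0
  t=1: active resources = [], total = 0
  t=2: active resources = [6], total = 6
  t=3: active resources = [6], total = 6
  t=4: active resources = [6, 6], total = 12
  t=5: active resources = [6, 6, 4], total = 16
  t=6: active resources = [6, 6, 4], total = 16
  t=7: active resources = [5, 6, 4], total = 15
  t=8: active resources = [5, 4], total = 9
  t=9: active resources = [5, 4], total = 9
  t=10: active resources = [5, 4], total = 9
Peak resource demand = 16

16


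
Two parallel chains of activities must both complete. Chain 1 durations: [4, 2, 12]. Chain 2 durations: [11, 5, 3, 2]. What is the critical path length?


Path A total = 4 + 2 + 12 = 18
Path B total = 11 + 5 + 3 + 2 = 21
Critical path = longest path = max(18, 21) = 21

21


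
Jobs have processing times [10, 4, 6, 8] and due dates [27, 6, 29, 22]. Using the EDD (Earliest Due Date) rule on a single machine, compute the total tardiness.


Sort by due date (EDD order): [(4, 6), (8, 22), (10, 27), (6, 29)]
Compute completion times and tardiness:
  Job 1: p=4, d=6, C=4, tardiness=max(0,4-6)=0
  Job 2: p=8, d=22, C=12, tardiness=max(0,12-22)=0
  Job 3: p=10, d=27, C=22, tardiness=max(0,22-27)=0
  Job 4: p=6, d=29, C=28, tardiness=max(0,28-29)=0
Total tardiness = 0

0


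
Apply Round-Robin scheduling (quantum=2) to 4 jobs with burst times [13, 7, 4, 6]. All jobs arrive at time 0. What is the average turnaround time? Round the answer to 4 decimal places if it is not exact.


Time quantum = 2
Execution trace:
  J1 runs 2 units, time = 2
  J2 runs 2 units, time = 4
  J3 runs 2 units, time = 6
  J4 runs 2 units, time = 8
  J1 runs 2 units, time = 10
  J2 runs 2 units, time = 12
  J3 runs 2 units, time = 14
  J4 runs 2 units, time = 16
  J1 runs 2 units, time = 18
  J2 runs 2 units, time = 20
  J4 runs 2 units, time = 22
  J1 runs 2 units, time = 24
  J2 runs 1 units, time = 25
  J1 runs 2 units, time = 27
  J1 runs 2 units, time = 29
  J1 runs 1 units, time = 30
Finish times: [30, 25, 14, 22]
Average turnaround = 91/4 = 22.75

22.75


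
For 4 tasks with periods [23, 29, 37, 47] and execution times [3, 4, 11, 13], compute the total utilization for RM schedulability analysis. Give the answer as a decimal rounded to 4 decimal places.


Compute individual utilizations (exact fractions):
  Task 1: C/T = 3/23 (approx. 0.1304)
  Task 2: C/T = 4/29 (approx. 0.1379)
  Task 3: C/T = 11/37 (approx. 0.2973)
  Task 4: C/T = 13/47 (approx. 0.2766)
Total utilization U = 3/23 + 4/29 + 11/37 + 13/47 = 976947/1159913
Rounded to 4 decimal places: U = 0.8423
RM (Liu & Layland) bound for 4 tasks = 0.756828; compare with U = 976947/1159913 (approx. 0.842259)
bound < U <= 1, so the RM sufficient condition is not met (inconclusive; an exact test such as response-time analysis is needed).

0.8423


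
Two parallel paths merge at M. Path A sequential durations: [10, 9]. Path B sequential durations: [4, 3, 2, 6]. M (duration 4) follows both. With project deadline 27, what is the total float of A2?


Forward pass: ES(A2) = sum of predecessors on chain A = 10
EF = ES + duration = 10 + 9 = 19
Backward pass: LF(M) = deadline = 27; LS(M) = 27 - 4 = 23
LF(A2) = LS(M) - sum(successors on chain A) = 23 - 0 = 23
LS = LF - duration = 23 - 9 = 14
Total float = LS - ES = 14 - 10 = 4

4


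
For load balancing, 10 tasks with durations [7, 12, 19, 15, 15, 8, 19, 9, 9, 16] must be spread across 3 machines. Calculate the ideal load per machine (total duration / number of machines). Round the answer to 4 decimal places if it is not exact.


Total processing time = 7 + 12 + 19 + 15 + 15 + 8 + 19 + 9 + 9 + 16 = 129
Number of machines = 3
Ideal balanced load = 129 / 3 = 43.0

43.0


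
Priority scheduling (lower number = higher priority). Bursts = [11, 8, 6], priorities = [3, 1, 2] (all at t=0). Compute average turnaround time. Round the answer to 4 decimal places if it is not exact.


Sort by priority (ascending = highest first):
Order: [(1, 8), (2, 6), (3, 11)]
Completion times:
  Priority 1, burst=8, C=8
  Priority 2, burst=6, C=14
  Priority 3, burst=11, C=25
Average turnaround = 47/3 = 15.6667

15.6667


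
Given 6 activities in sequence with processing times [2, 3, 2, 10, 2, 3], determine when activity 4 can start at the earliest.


Activity 4 starts after activities 1 through 3 complete.
Predecessor durations: [2, 3, 2]
ES = 2 + 3 + 2 = 7

7


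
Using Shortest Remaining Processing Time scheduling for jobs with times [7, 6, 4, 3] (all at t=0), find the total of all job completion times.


Since all jobs arrive at t=0, SRPT equals SPT ordering.
SPT order: [3, 4, 6, 7]
Completion times:
  Job 1: p=3, C=3
  Job 2: p=4, C=7
  Job 3: p=6, C=13
  Job 4: p=7, C=20
Total completion time = 3 + 7 + 13 + 20 = 43

43


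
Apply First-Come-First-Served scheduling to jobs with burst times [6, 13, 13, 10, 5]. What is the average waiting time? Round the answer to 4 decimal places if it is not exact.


FCFS order (as given): [6, 13, 13, 10, 5]
Waiting times:
  Job 1: wait = 0
  Job 2: wait = 6
  Job 3: wait = 19
  Job 4: wait = 32
  Job 5: wait = 42
Sum of waiting times = 99
Average waiting time = 99/5 = 19.8

19.8


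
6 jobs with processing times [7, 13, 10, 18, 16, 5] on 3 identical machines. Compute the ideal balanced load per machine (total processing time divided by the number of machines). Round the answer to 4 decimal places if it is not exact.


Total processing time = 7 + 13 + 10 + 18 + 16 + 5 = 69
Number of machines = 3
Ideal balanced load = 69 / 3 = 23.0

23.0


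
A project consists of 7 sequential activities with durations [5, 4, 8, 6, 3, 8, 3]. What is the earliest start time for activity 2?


Activity 2 starts after activities 1 through 1 complete.
Predecessor durations: [5]
ES = 5 = 5

5


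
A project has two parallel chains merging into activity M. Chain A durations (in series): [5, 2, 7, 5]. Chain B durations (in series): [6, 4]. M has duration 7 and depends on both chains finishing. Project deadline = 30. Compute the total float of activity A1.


Forward pass: ES(A1) = sum of predecessors on chain A = 0
EF = ES + duration = 0 + 5 = 5
Backward pass: LF(M) = deadline = 30; LS(M) = 30 - 7 = 23
LF(A1) = LS(M) - sum(successors on chain A) = 23 - 14 = 9
LS = LF - duration = 9 - 5 = 4
Total float = LS - ES = 4 - 0 = 4

4


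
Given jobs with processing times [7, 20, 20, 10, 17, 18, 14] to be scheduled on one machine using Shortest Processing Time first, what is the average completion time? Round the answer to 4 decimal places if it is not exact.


Sort jobs by processing time (SPT order): [7, 10, 14, 17, 18, 20, 20]
Compute completion times sequentially:
  Job 1: processing = 7, completes at 7
  Job 2: processing = 10, completes at 17
  Job 3: processing = 14, completes at 31
  Job 4: processing = 17, completes at 48
  Job 5: processing = 18, completes at 66
  Job 6: processing = 20, completes at 86
  Job 7: processing = 20, completes at 106
Sum of completion times = 361
Average completion time = 361/7 = 51.5714

51.5714


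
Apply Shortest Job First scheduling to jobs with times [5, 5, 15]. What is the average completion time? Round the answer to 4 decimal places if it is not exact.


SJF order (ascending): [5, 5, 15]
Completion times:
  Job 1: burst=5, C=5
  Job 2: burst=5, C=10
  Job 3: burst=15, C=25
Average completion = 40/3 = 13.3333

13.3333


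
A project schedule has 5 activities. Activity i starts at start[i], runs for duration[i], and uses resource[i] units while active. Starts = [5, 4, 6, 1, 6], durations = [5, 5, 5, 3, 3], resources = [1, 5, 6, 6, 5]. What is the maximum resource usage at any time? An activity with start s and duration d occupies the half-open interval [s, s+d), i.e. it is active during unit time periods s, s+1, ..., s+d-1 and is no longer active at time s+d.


Each activity i is active on [start_i, start_i + duration_i).
Compute total resource usage per time slot:
  t=0: active resources = [], total = 0
  t=1: active resources = [6], total = 6
  t=2: active resources = [6], total = 6
  t=3: active resources = [6], total = 6
  t=4: active resources = [5], total = 5
  t=5: active resources = [1, 5], total = 6
  t=6: active resources = [1, 5, 6, 5], total = 17
  t=7: active resources = [1, 5, 6, 5], total = 17
  t=8: active resources = [1, 5, 6, 5], total = 17
  t=9: active resources = [1, 6], total = 7
  t=10: active resources = [6], total = 6
Peak resource demand = 17

17


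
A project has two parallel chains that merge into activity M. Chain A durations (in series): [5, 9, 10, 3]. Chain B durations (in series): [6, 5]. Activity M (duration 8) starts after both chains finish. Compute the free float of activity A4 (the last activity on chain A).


ES(A4) = sum of predecessors on chain A = 24
EF(A4) = ES + duration = 24 + 3 = 27
Successor of A4 is M. ES(M) = max(sum(A), sum(B)) = max(27, 11) = 27
Free float = ES(successor) - EF(current) = 27 - 27 = 0

0


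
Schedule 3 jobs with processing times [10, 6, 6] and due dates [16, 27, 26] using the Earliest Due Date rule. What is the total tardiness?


Sort by due date (EDD order): [(10, 16), (6, 26), (6, 27)]
Compute completion times and tardiness:
  Job 1: p=10, d=16, C=10, tardiness=max(0,10-16)=0
  Job 2: p=6, d=26, C=16, tardiness=max(0,16-26)=0
  Job 3: p=6, d=27, C=22, tardiness=max(0,22-27)=0
Total tardiness = 0

0


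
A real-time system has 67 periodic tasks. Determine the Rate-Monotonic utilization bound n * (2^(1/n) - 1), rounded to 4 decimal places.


Compute 2^(1/67) = 1.0103991798
Subtract 1: 1.0103991798 - 1 = 0.0103991798
Multiply by n: 67 * 0.0103991798 = 0.6967450466
Round to 4 dp: 0.6967

0.6967


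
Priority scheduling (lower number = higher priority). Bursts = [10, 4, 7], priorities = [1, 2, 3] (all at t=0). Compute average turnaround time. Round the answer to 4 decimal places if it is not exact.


Sort by priority (ascending = highest first):
Order: [(1, 10), (2, 4), (3, 7)]
Completion times:
  Priority 1, burst=10, C=10
  Priority 2, burst=4, C=14
  Priority 3, burst=7, C=21
Average turnaround = 45/3 = 15.0

15.0


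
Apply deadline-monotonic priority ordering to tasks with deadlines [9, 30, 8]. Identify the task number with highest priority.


Sort tasks by relative deadline (ascending):
  Task 3: deadline = 8
  Task 1: deadline = 9
  Task 2: deadline = 30
Priority order (highest first): [3, 1, 2]
Highest priority task = 3

3


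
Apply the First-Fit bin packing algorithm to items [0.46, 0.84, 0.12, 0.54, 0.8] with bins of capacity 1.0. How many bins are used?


Place items sequentially using First-Fit:
  Item 0.46 -> new Bin 1
  Item 0.84 -> new Bin 2
  Item 0.12 -> Bin 1 (now 0.58)
  Item 0.54 -> new Bin 3
  Item 0.8 -> new Bin 4
Total bins used = 4

4


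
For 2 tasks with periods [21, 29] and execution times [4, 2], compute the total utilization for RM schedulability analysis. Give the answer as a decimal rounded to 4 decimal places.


Compute individual utilizations (exact fractions):
  Task 1: C/T = 4/21 (approx. 0.1905)
  Task 2: C/T = 2/29 (approx. 0.069)
Total utilization U = 4/21 + 2/29 = 158/609
Rounded to 4 decimal places: U = 0.2594
RM (Liu & Layland) bound for 2 tasks = 0.828427; compare with U = 158/609 (approx. 0.259442)
U <= bound, so schedulable by RM sufficient condition.

0.2594


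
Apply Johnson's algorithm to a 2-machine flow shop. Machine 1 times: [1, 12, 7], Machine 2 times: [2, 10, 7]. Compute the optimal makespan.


Apply Johnson's rule:
  Group 1 (a <= b): [(1, 1, 2), (3, 7, 7)]
  Group 2 (a > b): [(2, 12, 10)]
Optimal job order: [1, 3, 2]
Schedule:
  Job 1: M1 done at 1, M2 done at 3
  Job 3: M1 done at 8, M2 done at 15
  Job 2: M1 done at 20, M2 done at 30
Makespan = 30

30


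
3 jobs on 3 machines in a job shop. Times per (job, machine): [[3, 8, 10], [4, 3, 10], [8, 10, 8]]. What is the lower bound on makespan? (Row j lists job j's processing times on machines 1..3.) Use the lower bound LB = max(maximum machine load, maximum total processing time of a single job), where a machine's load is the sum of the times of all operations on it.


Machine loads:
  Machine 1: 3 + 4 + 8 = 15
  Machine 2: 8 + 3 + 10 = 21
  Machine 3: 10 + 10 + 8 = 28
Max machine load = 28
Job totals:
  Job 1: 21
  Job 2: 17
  Job 3: 26
Max job total = 26
Lower bound = max(28, 26) = 28

28


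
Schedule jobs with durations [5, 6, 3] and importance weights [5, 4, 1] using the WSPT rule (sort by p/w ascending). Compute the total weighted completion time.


Compute p/w ratios and sort ascending (WSPT): [(5, 5), (6, 4), (3, 1)]
Compute weighted completion times:
  Job (p=5,w=5): C=5, w*C=5*5=25
  Job (p=6,w=4): C=11, w*C=4*11=44
  Job (p=3,w=1): C=14, w*C=1*14=14
Total weighted completion time = 83

83


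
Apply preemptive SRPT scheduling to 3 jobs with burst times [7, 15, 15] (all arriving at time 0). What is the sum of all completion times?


Since all jobs arrive at t=0, SRPT equals SPT ordering.
SPT order: [7, 15, 15]
Completion times:
  Job 1: p=7, C=7
  Job 2: p=15, C=22
  Job 3: p=15, C=37
Total completion time = 7 + 22 + 37 = 66

66


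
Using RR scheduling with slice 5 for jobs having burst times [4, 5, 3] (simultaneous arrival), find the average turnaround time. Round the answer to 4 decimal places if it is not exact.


Time quantum = 5
Execution trace:
  J1 runs 4 units, time = 4
  J2 runs 5 units, time = 9
  J3 runs 3 units, time = 12
Finish times: [4, 9, 12]
Average turnaround = 25/3 = 8.3333

8.3333


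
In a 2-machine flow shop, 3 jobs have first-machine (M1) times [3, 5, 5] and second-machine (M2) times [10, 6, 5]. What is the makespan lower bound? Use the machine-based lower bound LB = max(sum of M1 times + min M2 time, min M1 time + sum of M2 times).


LB1 = sum(M1 times) + min(M2 times) = 13 + 5 = 18
LB2 = min(M1 times) + sum(M2 times) = 3 + 21 = 24
Lower bound = max(LB1, LB2) = max(18, 24) = 24

24


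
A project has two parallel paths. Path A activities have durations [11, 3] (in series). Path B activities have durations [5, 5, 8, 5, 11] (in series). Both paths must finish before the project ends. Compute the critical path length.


Path A total = 11 + 3 = 14
Path B total = 5 + 5 + 8 + 5 + 11 = 34
Critical path = longest path = max(14, 34) = 34

34


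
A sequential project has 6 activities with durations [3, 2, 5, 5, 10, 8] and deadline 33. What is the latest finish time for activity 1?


LF(activity 1) = deadline - sum of successor durations
Successors: activities 2 through 6 with durations [2, 5, 5, 10, 8]
Sum of successor durations = 30
LF = 33 - 30 = 3

3


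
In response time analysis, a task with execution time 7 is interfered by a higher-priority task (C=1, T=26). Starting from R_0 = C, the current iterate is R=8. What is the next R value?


R_next = C + ceil(R_prev / T_hp) * C_hp
ceil(8 / 26) = ceil(0.3077) = 1
Interference = 1 * 1 = 1
R_next = 7 + 1 = 8
R_next = R_prev, so the iteration has converged (response time = 8).

8


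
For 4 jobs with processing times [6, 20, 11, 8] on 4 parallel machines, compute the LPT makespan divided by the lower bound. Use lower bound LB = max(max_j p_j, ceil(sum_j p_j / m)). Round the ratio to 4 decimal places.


LPT order: [20, 11, 8, 6]
Machine loads after assignment: [20, 11, 8, 6]
LPT makespan = 20
Lower bound = max(max_job, ceil(total/4)) = max(20, 12) = 20
Ratio = 20 / 20 = 1.0

1.0


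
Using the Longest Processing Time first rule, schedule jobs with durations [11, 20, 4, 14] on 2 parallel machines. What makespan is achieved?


Sort jobs in decreasing order (LPT): [20, 14, 11, 4]
Assign each job to the least loaded machine:
  Machine 1: jobs [20, 4], load = 24
  Machine 2: jobs [14, 11], load = 25
Makespan = max load = 25

25


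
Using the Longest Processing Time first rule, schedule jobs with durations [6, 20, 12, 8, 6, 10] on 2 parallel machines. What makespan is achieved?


Sort jobs in decreasing order (LPT): [20, 12, 10, 8, 6, 6]
Assign each job to the least loaded machine:
  Machine 1: jobs [20, 8, 6], load = 34
  Machine 2: jobs [12, 10, 6], load = 28
Makespan = max load = 34

34


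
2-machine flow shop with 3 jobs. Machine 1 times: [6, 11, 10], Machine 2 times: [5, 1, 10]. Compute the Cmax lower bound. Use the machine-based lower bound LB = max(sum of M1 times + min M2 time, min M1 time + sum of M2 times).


LB1 = sum(M1 times) + min(M2 times) = 27 + 1 = 28
LB2 = min(M1 times) + sum(M2 times) = 6 + 16 = 22
Lower bound = max(LB1, LB2) = max(28, 22) = 28

28


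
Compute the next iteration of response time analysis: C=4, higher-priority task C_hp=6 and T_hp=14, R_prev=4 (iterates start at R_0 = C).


R_next = C + ceil(R_prev / T_hp) * C_hp
ceil(4 / 14) = ceil(0.2857) = 1
Interference = 1 * 6 = 6
R_next = 4 + 6 = 10

10


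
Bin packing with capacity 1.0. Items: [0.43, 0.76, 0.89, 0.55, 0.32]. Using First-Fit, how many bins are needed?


Place items sequentially using First-Fit:
  Item 0.43 -> new Bin 1
  Item 0.76 -> new Bin 2
  Item 0.89 -> new Bin 3
  Item 0.55 -> Bin 1 (now 0.98)
  Item 0.32 -> new Bin 4
Total bins used = 4

4


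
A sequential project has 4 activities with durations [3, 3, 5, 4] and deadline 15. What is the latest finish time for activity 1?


LF(activity 1) = deadline - sum of successor durations
Successors: activities 2 through 4 with durations [3, 5, 4]
Sum of successor durations = 12
LF = 15 - 12 = 3

3


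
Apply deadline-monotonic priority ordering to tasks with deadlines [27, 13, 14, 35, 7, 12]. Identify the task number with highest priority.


Sort tasks by relative deadline (ascending):
  Task 5: deadline = 7
  Task 6: deadline = 12
  Task 2: deadline = 13
  Task 3: deadline = 14
  Task 1: deadline = 27
  Task 4: deadline = 35
Priority order (highest first): [5, 6, 2, 3, 1, 4]
Highest priority task = 5

5


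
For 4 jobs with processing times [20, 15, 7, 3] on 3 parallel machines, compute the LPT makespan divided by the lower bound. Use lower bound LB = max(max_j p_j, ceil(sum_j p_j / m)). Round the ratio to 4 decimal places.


LPT order: [20, 15, 7, 3]
Machine loads after assignment: [20, 15, 10]
LPT makespan = 20
Lower bound = max(max_job, ceil(total/3)) = max(20, 15) = 20
Ratio = 20 / 20 = 1.0

1.0


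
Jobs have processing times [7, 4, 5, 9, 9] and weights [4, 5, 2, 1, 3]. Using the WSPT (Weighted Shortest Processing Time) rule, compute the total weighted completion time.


Compute p/w ratios and sort ascending (WSPT): [(4, 5), (7, 4), (5, 2), (9, 3), (9, 1)]
Compute weighted completion times:
  Job (p=4,w=5): C=4, w*C=5*4=20
  Job (p=7,w=4): C=11, w*C=4*11=44
  Job (p=5,w=2): C=16, w*C=2*16=32
  Job (p=9,w=3): C=25, w*C=3*25=75
  Job (p=9,w=1): C=34, w*C=1*34=34
Total weighted completion time = 205

205


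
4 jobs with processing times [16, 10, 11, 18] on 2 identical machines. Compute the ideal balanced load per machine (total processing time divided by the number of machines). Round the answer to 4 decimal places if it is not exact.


Total processing time = 16 + 10 + 11 + 18 = 55
Number of machines = 2
Ideal balanced load = 55 / 2 = 27.5

27.5


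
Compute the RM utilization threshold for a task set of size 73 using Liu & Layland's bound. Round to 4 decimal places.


Compute 2^(1/73) = 1.0095403890
Subtract 1: 1.0095403890 - 1 = 0.0095403890
Multiply by n: 73 * 0.0095403890 = 0.6964483970
Round to 4 dp: 0.6964

0.6964


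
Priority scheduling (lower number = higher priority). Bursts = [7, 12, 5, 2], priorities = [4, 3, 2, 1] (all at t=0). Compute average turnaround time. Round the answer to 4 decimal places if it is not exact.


Sort by priority (ascending = highest first):
Order: [(1, 2), (2, 5), (3, 12), (4, 7)]
Completion times:
  Priority 1, burst=2, C=2
  Priority 2, burst=5, C=7
  Priority 3, burst=12, C=19
  Priority 4, burst=7, C=26
Average turnaround = 54/4 = 13.5

13.5


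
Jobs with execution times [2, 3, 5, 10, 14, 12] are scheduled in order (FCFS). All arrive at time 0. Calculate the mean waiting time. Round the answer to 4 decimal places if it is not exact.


FCFS order (as given): [2, 3, 5, 10, 14, 12]
Waiting times:
  Job 1: wait = 0
  Job 2: wait = 2
  Job 3: wait = 5
  Job 4: wait = 10
  Job 5: wait = 20
  Job 6: wait = 34
Sum of waiting times = 71
Average waiting time = 71/6 = 11.8333

11.8333


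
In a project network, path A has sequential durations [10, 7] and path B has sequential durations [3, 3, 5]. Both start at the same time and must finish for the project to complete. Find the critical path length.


Path A total = 10 + 7 = 17
Path B total = 3 + 3 + 5 = 11
Critical path = longest path = max(17, 11) = 17

17


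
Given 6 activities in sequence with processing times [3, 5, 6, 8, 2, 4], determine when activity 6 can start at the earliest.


Activity 6 starts after activities 1 through 5 complete.
Predecessor durations: [3, 5, 6, 8, 2]
ES = 3 + 5 + 6 + 8 + 2 = 24

24


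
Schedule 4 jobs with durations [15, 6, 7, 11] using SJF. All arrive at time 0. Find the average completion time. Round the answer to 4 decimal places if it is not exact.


SJF order (ascending): [6, 7, 11, 15]
Completion times:
  Job 1: burst=6, C=6
  Job 2: burst=7, C=13
  Job 3: burst=11, C=24
  Job 4: burst=15, C=39
Average completion = 82/4 = 20.5

20.5


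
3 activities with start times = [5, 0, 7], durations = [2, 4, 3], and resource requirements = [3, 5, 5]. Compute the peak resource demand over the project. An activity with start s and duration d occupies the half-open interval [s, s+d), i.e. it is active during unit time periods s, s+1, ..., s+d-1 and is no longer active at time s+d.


Each activity i is active on [start_i, start_i + duration_i).
Compute total resource usage per time slot:
  t=0: active resources = [5], total = 5
  t=1: active resources = [5], total = 5
  t=2: active resources = [5], total = 5
  t=3: active resources = [5], total = 5
  t=4: active resources = [], total = 0
  t=5: active resources = [3], total = 3
  t=6: active resources = [3], total = 3
  t=7: active resources = [5], total = 5
  t=8: active resources = [5], total = 5
  t=9: active resources = [5], total = 5
Peak resource demand = 5

5


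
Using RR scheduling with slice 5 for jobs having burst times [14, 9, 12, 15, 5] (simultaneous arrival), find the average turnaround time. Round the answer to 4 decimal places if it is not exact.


Time quantum = 5
Execution trace:
  J1 runs 5 units, time = 5
  J2 runs 5 units, time = 10
  J3 runs 5 units, time = 15
  J4 runs 5 units, time = 20
  J5 runs 5 units, time = 25
  J1 runs 5 units, time = 30
  J2 runs 4 units, time = 34
  J3 runs 5 units, time = 39
  J4 runs 5 units, time = 44
  J1 runs 4 units, time = 48
  J3 runs 2 units, time = 50
  J4 runs 5 units, time = 55
Finish times: [48, 34, 50, 55, 25]
Average turnaround = 212/5 = 42.4

42.4


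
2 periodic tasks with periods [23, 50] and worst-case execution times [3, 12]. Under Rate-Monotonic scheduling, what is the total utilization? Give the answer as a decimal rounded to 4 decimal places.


Compute individual utilizations (exact fractions):
  Task 1: C/T = 3/23 (approx. 0.1304)
  Task 2: C/T = 12/50 = 6/25 (approx. 0.24)
Total utilization U = 3/23 + 6/25 = 213/575
Rounded to 4 decimal places: U = 0.3704
RM (Liu & Layland) bound for 2 tasks = 0.828427; compare with U = 213/575 (approx. 0.370435)
U <= bound, so schedulable by RM sufficient condition.

0.3704


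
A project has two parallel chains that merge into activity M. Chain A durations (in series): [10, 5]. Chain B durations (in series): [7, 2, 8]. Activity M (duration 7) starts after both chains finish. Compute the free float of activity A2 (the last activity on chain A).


ES(A2) = sum of predecessors on chain A = 10
EF(A2) = ES + duration = 10 + 5 = 15
Successor of A2 is M. ES(M) = max(sum(A), sum(B)) = max(15, 17) = 17
Free float = ES(successor) - EF(current) = 17 - 15 = 2

2


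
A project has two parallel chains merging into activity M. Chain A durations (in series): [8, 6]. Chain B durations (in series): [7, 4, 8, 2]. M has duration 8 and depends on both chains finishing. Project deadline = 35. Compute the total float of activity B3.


Forward pass: ES(B3) = sum of predecessors on chain B = 11
EF = ES + duration = 11 + 8 = 19
Backward pass: LF(M) = deadline = 35; LS(M) = 35 - 8 = 27
LF(B3) = LS(M) - sum(successors on chain B) = 27 - 2 = 25
LS = LF - duration = 25 - 8 = 17
Total float = LS - ES = 17 - 11 = 6

6


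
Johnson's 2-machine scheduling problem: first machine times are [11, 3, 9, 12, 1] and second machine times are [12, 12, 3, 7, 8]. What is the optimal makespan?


Apply Johnson's rule:
  Group 1 (a <= b): [(5, 1, 8), (2, 3, 12), (1, 11, 12)]
  Group 2 (a > b): [(4, 12, 7), (3, 9, 3)]
Optimal job order: [5, 2, 1, 4, 3]
Schedule:
  Job 5: M1 done at 1, M2 done at 9
  Job 2: M1 done at 4, M2 done at 21
  Job 1: M1 done at 15, M2 done at 33
  Job 4: M1 done at 27, M2 done at 40
  Job 3: M1 done at 36, M2 done at 43
Makespan = 43

43


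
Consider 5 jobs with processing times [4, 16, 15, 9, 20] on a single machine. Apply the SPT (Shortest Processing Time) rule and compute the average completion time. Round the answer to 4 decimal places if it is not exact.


Sort jobs by processing time (SPT order): [4, 9, 15, 16, 20]
Compute completion times sequentially:
  Job 1: processing = 4, completes at 4
  Job 2: processing = 9, completes at 13
  Job 3: processing = 15, completes at 28
  Job 4: processing = 16, completes at 44
  Job 5: processing = 20, completes at 64
Sum of completion times = 153
Average completion time = 153/5 = 30.6

30.6


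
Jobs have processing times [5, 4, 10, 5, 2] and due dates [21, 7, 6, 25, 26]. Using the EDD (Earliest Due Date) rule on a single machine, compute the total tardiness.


Sort by due date (EDD order): [(10, 6), (4, 7), (5, 21), (5, 25), (2, 26)]
Compute completion times and tardiness:
  Job 1: p=10, d=6, C=10, tardiness=max(0,10-6)=4
  Job 2: p=4, d=7, C=14, tardiness=max(0,14-7)=7
  Job 3: p=5, d=21, C=19, tardiness=max(0,19-21)=0
  Job 4: p=5, d=25, C=24, tardiness=max(0,24-25)=0
  Job 5: p=2, d=26, C=26, tardiness=max(0,26-26)=0
Total tardiness = 11

11


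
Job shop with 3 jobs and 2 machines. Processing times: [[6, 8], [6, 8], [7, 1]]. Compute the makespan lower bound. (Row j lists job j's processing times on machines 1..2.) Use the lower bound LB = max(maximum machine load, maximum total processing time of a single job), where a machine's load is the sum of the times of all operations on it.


Machine loads:
  Machine 1: 6 + 6 + 7 = 19
  Machine 2: 8 + 8 + 1 = 17
Max machine load = 19
Job totals:
  Job 1: 14
  Job 2: 14
  Job 3: 8
Max job total = 14
Lower bound = max(19, 14) = 19

19


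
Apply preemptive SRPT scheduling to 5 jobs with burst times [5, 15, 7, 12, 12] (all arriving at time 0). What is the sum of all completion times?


Since all jobs arrive at t=0, SRPT equals SPT ordering.
SPT order: [5, 7, 12, 12, 15]
Completion times:
  Job 1: p=5, C=5
  Job 2: p=7, C=12
  Job 3: p=12, C=24
  Job 4: p=12, C=36
  Job 5: p=15, C=51
Total completion time = 5 + 12 + 24 + 36 + 51 = 128

128


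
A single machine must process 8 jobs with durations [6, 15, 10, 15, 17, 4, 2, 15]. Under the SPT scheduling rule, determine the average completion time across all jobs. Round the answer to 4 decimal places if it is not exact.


Sort jobs by processing time (SPT order): [2, 4, 6, 10, 15, 15, 15, 17]
Compute completion times sequentially:
  Job 1: processing = 2, completes at 2
  Job 2: processing = 4, completes at 6
  Job 3: processing = 6, completes at 12
  Job 4: processing = 10, completes at 22
  Job 5: processing = 15, completes at 37
  Job 6: processing = 15, completes at 52
  Job 7: processing = 15, completes at 67
  Job 8: processing = 17, completes at 84
Sum of completion times = 282
Average completion time = 282/8 = 35.25

35.25


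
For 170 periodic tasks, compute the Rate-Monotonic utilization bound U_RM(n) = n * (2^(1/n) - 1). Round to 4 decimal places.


Compute 2^(1/170) = 1.0040856600
Subtract 1: 1.0040856600 - 1 = 0.0040856600
Multiply by n: 170 * 0.0040856600 = 0.6945622000
Round to 4 dp: 0.6946

0.6946


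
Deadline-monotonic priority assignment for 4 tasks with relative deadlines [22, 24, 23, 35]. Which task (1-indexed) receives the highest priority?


Sort tasks by relative deadline (ascending):
  Task 1: deadline = 22
  Task 3: deadline = 23
  Task 2: deadline = 24
  Task 4: deadline = 35
Priority order (highest first): [1, 3, 2, 4]
Highest priority task = 1

1


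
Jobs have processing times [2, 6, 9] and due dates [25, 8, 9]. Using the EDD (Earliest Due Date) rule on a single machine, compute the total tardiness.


Sort by due date (EDD order): [(6, 8), (9, 9), (2, 25)]
Compute completion times and tardiness:
  Job 1: p=6, d=8, C=6, tardiness=max(0,6-8)=0
  Job 2: p=9, d=9, C=15, tardiness=max(0,15-9)=6
  Job 3: p=2, d=25, C=17, tardiness=max(0,17-25)=0
Total tardiness = 6

6


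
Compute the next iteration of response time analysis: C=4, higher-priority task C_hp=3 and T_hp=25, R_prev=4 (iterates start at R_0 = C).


R_next = C + ceil(R_prev / T_hp) * C_hp
ceil(4 / 25) = ceil(0.16) = 1
Interference = 1 * 3 = 3
R_next = 4 + 3 = 7

7


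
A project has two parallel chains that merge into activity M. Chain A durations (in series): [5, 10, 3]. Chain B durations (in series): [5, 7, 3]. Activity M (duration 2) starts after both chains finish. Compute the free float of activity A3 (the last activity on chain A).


ES(A3) = sum of predecessors on chain A = 15
EF(A3) = ES + duration = 15 + 3 = 18
Successor of A3 is M. ES(M) = max(sum(A), sum(B)) = max(18, 15) = 18
Free float = ES(successor) - EF(current) = 18 - 18 = 0

0


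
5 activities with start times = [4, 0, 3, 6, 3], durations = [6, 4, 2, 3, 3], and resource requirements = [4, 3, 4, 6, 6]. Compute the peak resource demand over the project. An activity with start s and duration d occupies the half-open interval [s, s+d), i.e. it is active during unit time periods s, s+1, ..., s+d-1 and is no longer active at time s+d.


Each activity i is active on [start_i, start_i + duration_i).
Compute total resource usage per time slot:
  t=0: active resources = [3], total = 3
  t=1: active resources = [3], total = 3
  t=2: active resources = [3], total = 3
  t=3: active resources = [3, 4, 6], total = 13
  t=4: active resources = [4, 4, 6], total = 14
  t=5: active resources = [4, 6], total = 10
  t=6: active resources = [4, 6], total = 10
  t=7: active resources = [4, 6], total = 10
  t=8: active resources = [4, 6], total = 10
  t=9: active resources = [4], total = 4
Peak resource demand = 14

14


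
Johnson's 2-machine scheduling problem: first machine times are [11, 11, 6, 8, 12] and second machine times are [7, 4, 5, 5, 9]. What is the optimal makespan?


Apply Johnson's rule:
  Group 1 (a <= b): []
  Group 2 (a > b): [(5, 12, 9), (1, 11, 7), (3, 6, 5), (4, 8, 5), (2, 11, 4)]
Optimal job order: [5, 1, 3, 4, 2]
Schedule:
  Job 5: M1 done at 12, M2 done at 21
  Job 1: M1 done at 23, M2 done at 30
  Job 3: M1 done at 29, M2 done at 35
  Job 4: M1 done at 37, M2 done at 42
  Job 2: M1 done at 48, M2 done at 52
Makespan = 52

52


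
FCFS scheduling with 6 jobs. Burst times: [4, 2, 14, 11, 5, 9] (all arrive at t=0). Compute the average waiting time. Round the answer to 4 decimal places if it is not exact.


FCFS order (as given): [4, 2, 14, 11, 5, 9]
Waiting times:
  Job 1: wait = 0
  Job 2: wait = 4
  Job 3: wait = 6
  Job 4: wait = 20
  Job 5: wait = 31
  Job 6: wait = 36
Sum of waiting times = 97
Average waiting time = 97/6 = 16.1667

16.1667


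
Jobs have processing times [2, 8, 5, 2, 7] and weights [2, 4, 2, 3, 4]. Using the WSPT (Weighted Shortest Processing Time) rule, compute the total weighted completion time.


Compute p/w ratios and sort ascending (WSPT): [(2, 3), (2, 2), (7, 4), (8, 4), (5, 2)]
Compute weighted completion times:
  Job (p=2,w=3): C=2, w*C=3*2=6
  Job (p=2,w=2): C=4, w*C=2*4=8
  Job (p=7,w=4): C=11, w*C=4*11=44
  Job (p=8,w=4): C=19, w*C=4*19=76
  Job (p=5,w=2): C=24, w*C=2*24=48
Total weighted completion time = 182

182


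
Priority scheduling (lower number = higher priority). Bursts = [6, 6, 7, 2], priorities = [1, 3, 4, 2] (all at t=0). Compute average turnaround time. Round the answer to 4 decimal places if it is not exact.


Sort by priority (ascending = highest first):
Order: [(1, 6), (2, 2), (3, 6), (4, 7)]
Completion times:
  Priority 1, burst=6, C=6
  Priority 2, burst=2, C=8
  Priority 3, burst=6, C=14
  Priority 4, burst=7, C=21
Average turnaround = 49/4 = 12.25

12.25


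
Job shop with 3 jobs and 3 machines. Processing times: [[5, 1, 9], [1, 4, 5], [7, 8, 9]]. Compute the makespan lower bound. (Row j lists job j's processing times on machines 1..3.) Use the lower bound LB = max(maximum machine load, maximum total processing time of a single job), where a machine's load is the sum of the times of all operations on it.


Machine loads:
  Machine 1: 5 + 1 + 7 = 13
  Machine 2: 1 + 4 + 8 = 13
  Machine 3: 9 + 5 + 9 = 23
Max machine load = 23
Job totals:
  Job 1: 15
  Job 2: 10
  Job 3: 24
Max job total = 24
Lower bound = max(23, 24) = 24

24


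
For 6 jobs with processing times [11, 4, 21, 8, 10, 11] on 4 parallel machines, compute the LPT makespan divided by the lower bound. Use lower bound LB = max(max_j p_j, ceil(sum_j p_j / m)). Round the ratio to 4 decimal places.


LPT order: [21, 11, 11, 10, 8, 4]
Machine loads after assignment: [21, 15, 11, 18]
LPT makespan = 21
Lower bound = max(max_job, ceil(total/4)) = max(21, 17) = 21
Ratio = 21 / 21 = 1.0

1.0


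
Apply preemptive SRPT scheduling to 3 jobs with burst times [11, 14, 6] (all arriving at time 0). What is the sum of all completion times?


Since all jobs arrive at t=0, SRPT equals SPT ordering.
SPT order: [6, 11, 14]
Completion times:
  Job 1: p=6, C=6
  Job 2: p=11, C=17
  Job 3: p=14, C=31
Total completion time = 6 + 17 + 31 = 54

54


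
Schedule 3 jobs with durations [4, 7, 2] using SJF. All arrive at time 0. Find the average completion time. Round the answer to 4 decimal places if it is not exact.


SJF order (ascending): [2, 4, 7]
Completion times:
  Job 1: burst=2, C=2
  Job 2: burst=4, C=6
  Job 3: burst=7, C=13
Average completion = 21/3 = 7.0

7.0


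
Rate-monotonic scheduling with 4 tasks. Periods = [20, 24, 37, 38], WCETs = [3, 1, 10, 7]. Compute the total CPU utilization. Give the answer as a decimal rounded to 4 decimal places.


Compute individual utilizations (exact fractions):
  Task 1: C/T = 3/20 (approx. 0.15)
  Task 2: C/T = 1/24 (approx. 0.0417)
  Task 3: C/T = 10/37 (approx. 0.2703)
  Task 4: C/T = 7/38 (approx. 0.1842)
Total utilization U = 3/20 + 1/24 + 10/37 + 7/38 = 54509/84360
Rounded to 4 decimal places: U = 0.6461
RM (Liu & Layland) bound for 4 tasks = 0.756828; compare with U = 54509/84360 (approx. 0.646147)
U <= bound, so schedulable by RM sufficient condition.

0.6461


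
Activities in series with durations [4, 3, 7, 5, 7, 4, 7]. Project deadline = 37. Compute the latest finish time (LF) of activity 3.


LF(activity 3) = deadline - sum of successor durations
Successors: activities 4 through 7 with durations [5, 7, 4, 7]
Sum of successor durations = 23
LF = 37 - 23 = 14

14


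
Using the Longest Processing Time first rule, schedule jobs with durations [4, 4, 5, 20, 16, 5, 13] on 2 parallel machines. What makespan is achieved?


Sort jobs in decreasing order (LPT): [20, 16, 13, 5, 5, 4, 4]
Assign each job to the least loaded machine:
  Machine 1: jobs [20, 5, 5, 4], load = 34
  Machine 2: jobs [16, 13, 4], load = 33
Makespan = max load = 34

34


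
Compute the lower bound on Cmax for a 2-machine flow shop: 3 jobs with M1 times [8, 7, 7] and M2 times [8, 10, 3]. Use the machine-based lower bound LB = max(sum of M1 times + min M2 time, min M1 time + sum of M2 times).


LB1 = sum(M1 times) + min(M2 times) = 22 + 3 = 25
LB2 = min(M1 times) + sum(M2 times) = 7 + 21 = 28
Lower bound = max(LB1, LB2) = max(25, 28) = 28

28


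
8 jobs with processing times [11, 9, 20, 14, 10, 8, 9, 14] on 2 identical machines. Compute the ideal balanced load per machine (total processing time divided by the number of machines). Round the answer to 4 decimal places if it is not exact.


Total processing time = 11 + 9 + 20 + 14 + 10 + 8 + 9 + 14 = 95
Number of machines = 2
Ideal balanced load = 95 / 2 = 47.5

47.5


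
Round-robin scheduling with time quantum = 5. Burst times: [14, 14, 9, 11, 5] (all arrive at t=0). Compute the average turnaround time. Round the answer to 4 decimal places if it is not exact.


Time quantum = 5
Execution trace:
  J1 runs 5 units, time = 5
  J2 runs 5 units, time = 10
  J3 runs 5 units, time = 15
  J4 runs 5 units, time = 20
  J5 runs 5 units, time = 25
  J1 runs 5 units, time = 30
  J2 runs 5 units, time = 35
  J3 runs 4 units, time = 39
  J4 runs 5 units, time = 44
  J1 runs 4 units, time = 48
  J2 runs 4 units, time = 52
  J4 runs 1 units, time = 53
Finish times: [48, 52, 39, 53, 25]
Average turnaround = 217/5 = 43.4

43.4


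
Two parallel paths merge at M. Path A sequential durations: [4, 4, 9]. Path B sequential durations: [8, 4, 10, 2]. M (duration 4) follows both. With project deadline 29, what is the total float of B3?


Forward pass: ES(B3) = sum of predecessors on chain B = 12
EF = ES + duration = 12 + 10 = 22
Backward pass: LF(M) = deadline = 29; LS(M) = 29 - 4 = 25
LF(B3) = LS(M) - sum(successors on chain B) = 25 - 2 = 23
LS = LF - duration = 23 - 10 = 13
Total float = LS - ES = 13 - 12 = 1

1


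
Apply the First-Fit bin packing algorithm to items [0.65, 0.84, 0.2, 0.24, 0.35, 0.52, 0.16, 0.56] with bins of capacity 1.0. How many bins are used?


Place items sequentially using First-Fit:
  Item 0.65 -> new Bin 1
  Item 0.84 -> new Bin 2
  Item 0.2 -> Bin 1 (now 0.85)
  Item 0.24 -> new Bin 3
  Item 0.35 -> Bin 3 (now 0.59)
  Item 0.52 -> new Bin 4
  Item 0.16 -> Bin 2 (now 1.0)
  Item 0.56 -> new Bin 5
Total bins used = 5

5


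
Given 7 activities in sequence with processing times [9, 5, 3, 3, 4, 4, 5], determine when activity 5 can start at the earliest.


Activity 5 starts after activities 1 through 4 complete.
Predecessor durations: [9, 5, 3, 3]
ES = 9 + 5 + 3 + 3 = 20

20


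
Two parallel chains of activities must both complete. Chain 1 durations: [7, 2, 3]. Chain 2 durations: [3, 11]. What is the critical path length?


Path A total = 7 + 2 + 3 = 12
Path B total = 3 + 11 = 14
Critical path = longest path = max(12, 14) = 14

14


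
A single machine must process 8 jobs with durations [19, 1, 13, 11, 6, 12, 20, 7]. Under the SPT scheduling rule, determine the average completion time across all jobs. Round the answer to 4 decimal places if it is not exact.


Sort jobs by processing time (SPT order): [1, 6, 7, 11, 12, 13, 19, 20]
Compute completion times sequentially:
  Job 1: processing = 1, completes at 1
  Job 2: processing = 6, completes at 7
  Job 3: processing = 7, completes at 14
  Job 4: processing = 11, completes at 25
  Job 5: processing = 12, completes at 37
  Job 6: processing = 13, completes at 50
  Job 7: processing = 19, completes at 69
  Job 8: processing = 20, completes at 89
Sum of completion times = 292
Average completion time = 292/8 = 36.5

36.5
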